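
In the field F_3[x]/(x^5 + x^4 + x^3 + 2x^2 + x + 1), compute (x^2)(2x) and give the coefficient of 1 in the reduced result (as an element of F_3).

0

Multiply in F_3[x]: (x^2)·(2x) = 2x^3.
Reduced: 2x^3.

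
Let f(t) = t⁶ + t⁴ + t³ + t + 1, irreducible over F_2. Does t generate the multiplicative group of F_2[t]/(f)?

Yes

|GF(2^6)^×| = 2^6 − 1 = 63. Prime factorization: 63 = 3^2·7.
f is primitive ⇔ t has order 63 in GF(2)[t]/(f), i.e. t^(63/q) ≠ 1 for each prime q | 63.
t^(21) mod f = t³ + t² + t.
t^(9) mod f = t⁵ + t⁴ + t² + 1.
None equal 1, so t has full order 63; f is primitive.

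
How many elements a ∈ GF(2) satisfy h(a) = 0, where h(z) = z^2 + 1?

Evaluate at each of the 2 elements of GF(2):
h(0) = 1; h(1) = 0 → root.
Roots: {1}.

1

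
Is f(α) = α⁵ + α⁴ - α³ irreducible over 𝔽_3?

Check for roots in 𝔽_3: f(0) = 0 → root; f(1) = 1; f(2) = 1.
f(0) = 0, so (α) divides f(α); f is reducible.

No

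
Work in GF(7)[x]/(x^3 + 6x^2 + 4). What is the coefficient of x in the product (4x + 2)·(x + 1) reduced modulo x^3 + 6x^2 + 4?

6

Multiply in GF(7)[x]: (4x + 2)·(x + 1) = 4x^2 + 6x + 2.
Reduced: 4x^2 + 6x + 2.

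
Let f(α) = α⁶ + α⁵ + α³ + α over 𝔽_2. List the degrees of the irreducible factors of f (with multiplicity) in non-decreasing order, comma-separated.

1, 1, 4

Roots in 𝔽_2: f(0) = 0 → root; f(1) = 0 → root.
Linear factors from roots: (α), (α + 1).
Complete factorization: f(α) = (α)·(α + 1)·(α⁴ + α + 1).
Factor degrees with multiplicity: 1 + 1 + 4 = 6.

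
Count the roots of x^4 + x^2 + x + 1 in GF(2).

1

Write g(x) = x^4 + x^2 + x + 1.
Evaluate at each of the 2 elements of GF(2):
g(0) = 1; g(1) = 0 → root.
Roots: {1}.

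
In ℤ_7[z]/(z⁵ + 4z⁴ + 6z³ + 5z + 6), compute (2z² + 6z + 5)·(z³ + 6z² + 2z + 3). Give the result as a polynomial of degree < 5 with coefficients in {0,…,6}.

Multiply in ℤ_7[z]: (2z² + 6z + 5)·(z³ + 6z² + 2z + 3) = 2z⁵ + 4z⁴ + 3z³ + 6z² + 1.
Reduce using z⁵ ≡ 3z⁴ + z³ + 2z + 1 (mod z⁵ + 4z⁴ + 6z³ + 5z + 6).
Reduced: 3z⁴ + 5z³ + 6z² + 4z + 3.

3z^4 + 5z^3 + 6z^2 + 4z + 3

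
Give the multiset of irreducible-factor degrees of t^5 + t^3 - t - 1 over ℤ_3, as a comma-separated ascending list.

1, 2, 2

Write h(t) = t^5 + t^3 - t - 1.
Roots in ℤ_3: h(0) = 2; h(1) = 0 → root; h(2) = 1.
Linear factors from roots: (t - 1).
Complete factorization: h(t) = (t - 1)·(t^2 - t - 1)^2.
Factor degrees with multiplicity: 1 + 2 + 2 = 5.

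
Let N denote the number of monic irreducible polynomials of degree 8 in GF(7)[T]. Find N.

Gauss's count: N_{7}(8) = (1/8) Σ_{d|8} μ(8/d)·7^d.
Divisors of 8: 1, 2, 4, 8; μ(8/d) for each: 0, 0, -1, 1.
Σ = − 7^4 + 7^8 = 5762400.
N = 5762400/8 = 720300.

720300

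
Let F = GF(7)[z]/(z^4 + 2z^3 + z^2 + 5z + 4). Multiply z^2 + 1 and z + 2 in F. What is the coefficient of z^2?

2

Multiply in GF(7)[z]: (z^2 + 1)·(z + 2) = z^3 + 2z^2 + z + 2.
Reduced: z^3 + 2z^2 + z + 2.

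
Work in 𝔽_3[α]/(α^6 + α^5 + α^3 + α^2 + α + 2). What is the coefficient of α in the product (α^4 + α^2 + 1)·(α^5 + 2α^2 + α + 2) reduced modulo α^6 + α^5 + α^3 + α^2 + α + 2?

1

Multiply in 𝔽_3[α]: (α^4 + α^2 + 1)·(α^5 + 2α^2 + α + 2) = α^9 + α^7 + 2α^6 + 2α^5 + α^4 + α^3 + α^2 + α + 2.
Reduce using α^6 ≡ 2α^5 + 2α^3 + 2α^2 + 2α + 1 (mod α^6 + α^5 + α^3 + α^2 + α + 2).
Reduced: 2α^4 + 2α^3 + 2α^2 + α + 1.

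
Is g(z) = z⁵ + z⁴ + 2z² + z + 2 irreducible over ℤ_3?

No

Check for roots in ℤ_3: g(0) = 2; g(1) = 1; g(2) = 0 → root.
g(2) = 0, so (z − 2) divides g(z); g is reducible.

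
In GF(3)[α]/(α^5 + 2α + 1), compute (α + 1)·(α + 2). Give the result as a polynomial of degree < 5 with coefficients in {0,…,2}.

α^2 + 2

Multiply in GF(3)[α]: (α + 1)·(α + 2) = α^2 + 2.
Reduced: α^2 + 2.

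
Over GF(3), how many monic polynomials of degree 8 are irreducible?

The number of monic irreducibles of degree 8 over GF(3) is (1/8)·Σ_{d∣8} μ(8/d) 3^d.
Divisors of 8: 1, 2, 4, 8; μ(8/d) for each: 0, 0, -1, 1.
Σ = − 3^4 + 3^8 = 6480.
N = 6480/8 = 810.

810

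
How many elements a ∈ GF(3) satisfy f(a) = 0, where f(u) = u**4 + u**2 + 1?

Evaluate at each of the 3 elements of GF(3):
f(0) = 1; f(1) = 0 → root; f(2) = 0 → root.
Roots: {1, 2}.

2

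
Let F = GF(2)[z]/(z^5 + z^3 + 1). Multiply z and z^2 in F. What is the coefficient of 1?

0

Multiply in GF(2)[z]: (z)·(z^2) = z^3.
Reduced: z^3.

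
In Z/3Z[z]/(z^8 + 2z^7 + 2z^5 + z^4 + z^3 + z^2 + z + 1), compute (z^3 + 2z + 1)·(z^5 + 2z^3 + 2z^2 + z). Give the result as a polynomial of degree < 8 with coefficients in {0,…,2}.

z^7 + z^6 + z^5 + z^4 + 2z^3 + 2

Multiply in Z/3Z[z]: (z^3 + 2z + 1)·(z^5 + 2z^3 + 2z^2 + z) = z^8 + z^6 + 2z^4 + z^2 + z.
Reduce using z^8 ≡ z^7 + z^5 + 2z^4 + 2z^3 + 2z^2 + 2z + 2 (mod z^8 + 2z^7 + 2z^5 + z^4 + z^3 + z^2 + z + 1).
Reduced: z^7 + z^6 + z^5 + z^4 + 2z^3 + 2.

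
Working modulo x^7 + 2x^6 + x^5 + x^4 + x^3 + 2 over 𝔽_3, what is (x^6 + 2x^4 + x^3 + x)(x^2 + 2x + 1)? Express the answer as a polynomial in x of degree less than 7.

2x^6 + x^5 + 2x^3 + 2x^2 + 2x

Multiply in 𝔽_3[x]: (x^6 + 2x^4 + x^3 + x)·(x^2 + 2x + 1) = x^8 + 2x^7 + 2x^5 + x^4 + 2x^3 + 2x^2 + x.
Reduce using x^7 ≡ x^6 + 2x^5 + 2x^4 + 2x^3 + 1 (mod x^7 + 2x^6 + x^5 + x^4 + x^3 + 2).
Reduced: 2x^6 + x^5 + 2x^3 + 2x^2 + 2x.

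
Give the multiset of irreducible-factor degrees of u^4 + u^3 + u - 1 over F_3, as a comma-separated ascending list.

Write g(u) = u^4 + u^3 + u - 1.
Roots in F_3: g(0) = 2; g(1) = 2; g(2) = 1.
Complete factorization: g(u) = (u^2 + 1)·(u^2 + u - 1).
Factor degrees with multiplicity: 2 + 2 = 4.

2, 2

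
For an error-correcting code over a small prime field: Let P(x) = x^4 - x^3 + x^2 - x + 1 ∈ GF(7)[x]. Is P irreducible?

Check for roots in GF(7): P(0) = 1; P(1) = 1; P(2) = 4; P(3) = 5; P(4) = 2; P(5) = 3; P(6) = 5.
No roots, so no linear factors.
Degree-2 irreducible divisors: test the 21 monic irreducibles of degree 2 over GF(7).
None of them divide P (all give nonzero remainder).
No irreducible factor of degree ≤ 2 exists, so P is irreducible over GF(7).

Yes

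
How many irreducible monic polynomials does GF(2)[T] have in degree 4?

3

The number of monic irreducibles of degree 4 over GF(2) is (1/4)·Σ_{d∣4} μ(4/d) 2^d.
Divisors of 4: 1, 2, 4; μ(4/d) for each: 0, -1, 1.
Σ = − 2^2 + 2^4 = 12.
N = 12/4 = 3.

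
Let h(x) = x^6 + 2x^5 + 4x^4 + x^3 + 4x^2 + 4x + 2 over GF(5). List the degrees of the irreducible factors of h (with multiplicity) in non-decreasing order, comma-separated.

Roots in GF(5): h(0) = 2; h(1) = 3; h(2) = 1; h(3) = 1; h(4) = 4.
Complete factorization: h(x) = (x^3 + 4x + 2)·(x^3 + 2x^2 + 1).
Factor degrees with multiplicity: 3 + 3 = 6.

3, 3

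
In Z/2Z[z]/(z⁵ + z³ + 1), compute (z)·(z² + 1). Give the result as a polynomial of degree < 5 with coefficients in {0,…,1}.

z^3 + z

Multiply in Z/2Z[z]: (z)·(z² + 1) = z³ + z.
Reduced: z³ + z.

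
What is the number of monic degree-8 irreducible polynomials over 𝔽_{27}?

Gauss's count: N_{27}(8) = (1/8) Σ_{d|8} μ(8/d)·27^d.
Divisors of 8: 1, 2, 4, 8; μ(8/d) for each: 0, 0, -1, 1.
Σ = − 27^4 + 27^8 = 282429005040.
N = 282429005040/8 = 35303625630.

35303625630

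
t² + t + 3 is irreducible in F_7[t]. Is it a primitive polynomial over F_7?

Yes

Write f(t) = t² + t + 3.
|GF(7^2)^×| = 7^2 − 1 = 48. Prime factorization: 48 = 2^4·3.
f is primitive ⇔ t has order 48 in GF(7)[t]/(f), i.e. t^(48/q) ≠ 1 for each prime q | 48.
t^(24) mod f = 6.
t^(16) mod f = 2.
None equal 1, so t has full order 48; f is primitive.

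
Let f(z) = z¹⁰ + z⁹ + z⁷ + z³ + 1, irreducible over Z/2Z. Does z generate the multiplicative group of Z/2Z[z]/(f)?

|GF(2^10)^×| = 2^10 − 1 = 1023. Prime factorization: 1023 = 3·11·31.
f is primitive ⇔ z has order 1023 in GF(2)[z]/(f), i.e. z^(1023/q) ≠ 1 for each prime q | 1023.
z^(341) mod f = z⁹ + z⁸ + z⁶ + z⁵ + z³ + z² + z.
z^(93) mod f = z⁹ + z⁸ + z⁷ + z⁶ + z⁵ + 1.
z^(33) mod f = z⁹ + z⁴ + z³ + z².
None equal 1, so z has full order 1023; f is primitive.

Yes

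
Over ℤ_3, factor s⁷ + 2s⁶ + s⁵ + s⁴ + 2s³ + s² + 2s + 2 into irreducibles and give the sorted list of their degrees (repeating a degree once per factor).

1, 1, 2, 3

Write g(s) = s⁷ + 2s⁶ + s⁵ + s⁴ + 2s³ + s² + 2s + 2.
Roots in ℤ_3: g(0) = 2; g(1) = 0 → root; g(2) = 0 → root.
Linear factors from roots: (s + 2), (s + 1).
Complete factorization: g(s) = (s + 1)·(s + 2)·(s² + 1)·(s³ + 2s² + s + 1).
Factor degrees with multiplicity: 1 + 1 + 2 + 3 = 7.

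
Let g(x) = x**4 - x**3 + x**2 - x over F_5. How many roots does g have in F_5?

4

Evaluate at each of the 5 elements of F_5:
g(0) = 0 → root; g(1) = 0 → root; g(2) = 0 → root; g(3) = 0 → root; g(4) = 4.
Roots: {0, 1, 2, 3}.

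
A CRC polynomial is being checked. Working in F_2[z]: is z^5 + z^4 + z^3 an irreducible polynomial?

No

Write h(z) = z^5 + z^4 + z^3.
Check for roots in F_2: h(0) = 0 → root; h(1) = 1.
h(0) = 0, so (z) divides h(z); h is reducible.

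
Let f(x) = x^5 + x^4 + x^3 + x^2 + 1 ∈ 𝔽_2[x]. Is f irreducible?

Check for roots in 𝔽_2: f(0) = 1; f(1) = 1.
No roots, so no linear factors.
Monic irreducibles of degree 2 over GF(2): x^2 + x + 1.
None of them divide f (all give nonzero remainder).
No irreducible factor of degree ≤ 2 exists, so f is irreducible over GF(2).

Yes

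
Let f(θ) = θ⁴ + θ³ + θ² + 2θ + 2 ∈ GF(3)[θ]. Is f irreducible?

Yes

Check for roots in GF(3): f(0) = 2; f(1) = 1; f(2) = 1.
No roots, so no linear factors.
Monic irreducibles of degree 2 over GF(3): θ² + 1, θ² + θ + 2, θ² + 2θ + 2.
None of them divide f (all give nonzero remainder).
No irreducible factor of degree ≤ 2 exists, so f is irreducible over GF(3).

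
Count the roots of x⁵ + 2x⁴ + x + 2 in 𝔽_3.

1

Write P(x) = x⁵ + 2x⁴ + x + 2.
Evaluate at each of the 3 elements of 𝔽_3:
P(0) = 2; P(1) = 0 → root; P(2) = 2.
Roots: {1}.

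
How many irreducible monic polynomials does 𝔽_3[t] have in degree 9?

By the necklace-counting formula, N_3(9) = (1/9) Σ_{d|9} μ(9/d)·3^d.
Divisors of 9: 1, 3, 9; μ(9/d) for each: 0, -1, 1.
Σ = − 3^3 + 3^9 = 19656.
N = 19656/9 = 2184.

2184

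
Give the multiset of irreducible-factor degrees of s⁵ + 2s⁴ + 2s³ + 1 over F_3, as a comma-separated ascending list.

Write g(s) = s⁵ + 2s⁴ + 2s³ + 1.
Roots in F_3: g(0) = 1; g(1) = 0 → root; g(2) = 0 → root.
Linear factors from roots: (s + 2), (s + 1).
Complete factorization: g(s) = (s + 2)·(s + 1)^2·(s² + s + 2).
Factor degrees with multiplicity: 1 + 1 + 1 + 2 = 5.

1, 1, 1, 2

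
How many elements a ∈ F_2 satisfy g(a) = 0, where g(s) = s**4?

1

Evaluate at each of the 2 elements of F_2:
g(0) = 0 → root; g(1) = 1.
Roots: {0}.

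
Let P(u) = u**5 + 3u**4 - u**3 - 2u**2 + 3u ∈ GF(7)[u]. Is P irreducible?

No

Check for roots in GF(7): P(0) = 0 → root; P(1) = 4; P(2) = 0 → root; P(3) = 2; P(4) = 0 → root; P(5) = 3; P(6) = 5.
P(0) = 0, so (u) divides P(u); P is reducible.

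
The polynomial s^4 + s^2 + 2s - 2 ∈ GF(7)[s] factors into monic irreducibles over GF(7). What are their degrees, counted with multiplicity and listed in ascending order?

Write h(s) = s^4 + s^2 + 2s - 2.
Linear factors from roots: (s + 2).
Complete factorization: h(s) = (s + 2)·(s^3 - 2s^2 - 2s - 1).
Factor degrees with multiplicity: 1 + 3 = 4.

1, 3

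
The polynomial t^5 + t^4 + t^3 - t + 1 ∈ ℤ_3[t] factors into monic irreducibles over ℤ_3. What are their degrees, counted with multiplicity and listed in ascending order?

Write g(t) = t^5 + t^4 + t^3 - t + 1.
Roots in ℤ_3: g(0) = 1; g(1) = 0 → root; g(2) = 1.
Linear factors from roots: (t - 1).
Complete factorization: g(t) = (t - 1)·(t^4 - t^3 - 1).
Factor degrees with multiplicity: 1 + 4 = 5.

1, 4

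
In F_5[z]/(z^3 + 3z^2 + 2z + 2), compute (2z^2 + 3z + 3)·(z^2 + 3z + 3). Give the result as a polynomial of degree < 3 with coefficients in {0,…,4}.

3z + 3

Multiply in F_5[z]: (2z^2 + 3z + 3)·(z^2 + 3z + 3) = 2z^4 + 4z^3 + 3z^2 + 3z + 4.
Reduce using z^3 ≡ 2z^2 + 3z + 3 (mod z^3 + 3z^2 + 2z + 2).
Reduced: 3z + 3.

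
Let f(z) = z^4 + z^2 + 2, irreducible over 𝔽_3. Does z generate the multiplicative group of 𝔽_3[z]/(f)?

No

|GF(3^4)^×| = 3^4 − 1 = 80. Prime factorization: 80 = 2^4·5.
f is primitive ⇔ z has order 80 in GF(3)[z]/(f), i.e. z^(80/q) ≠ 1 for each prime q | 80.
z^(40) mod f = 2.
z^(16) mod f = 1
Since z^(16) = 1, the order of z divides 16 < 80; not primitive.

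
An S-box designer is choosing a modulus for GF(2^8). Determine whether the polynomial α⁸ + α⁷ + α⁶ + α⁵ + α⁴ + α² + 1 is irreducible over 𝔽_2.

Yes

Write m(α) = α⁸ + α⁷ + α⁶ + α⁵ + α⁴ + α² + 1.
Check for roots in 𝔽_2: m(0) = 1; m(1) = 1.
No roots, so no linear factors.
Monic irreducibles of degree 2 over GF(2): α² + α + 1.
None of them divide m (all give nonzero remainder).
Monic irreducibles of degree 3 over GF(2): α³ + α + 1, α³ + α² + 1.
None of them divide m (all give nonzero remainder).
Monic irreducibles of degree 4 over GF(2): α⁴ + α + 1, α⁴ + α³ + 1, α⁴ + α³ + α² + α + 1.
None of them divide m (all give nonzero remainder).
No irreducible factor of degree ≤ 4 exists, so m is irreducible over GF(2).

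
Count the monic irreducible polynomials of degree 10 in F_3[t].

Gauss's count: N_{3}(10) = (1/10) Σ_{d|10} μ(10/d)·3^d.
Divisors of 10: 1, 2, 5, 10; μ(10/d) for each: 1, -1, -1, 1.
Σ = 3^1 − 3^2 − 3^5 + 3^10 = 58800.
N = 58800/10 = 5880.

5880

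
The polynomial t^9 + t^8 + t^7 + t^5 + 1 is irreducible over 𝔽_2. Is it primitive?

No

Write f(t) = t^9 + t^8 + t^7 + t^5 + 1.
|GF(2^9)^×| = 2^9 − 1 = 511. Prime factorization: 511 = 7·73.
f is primitive ⇔ t has order 511 in GF(2)[t]/(f), i.e. t^(511/q) ≠ 1 for each prime q | 511.
t^(73) mod f = 1
t^(7) mod f = t^7.
Since t^(73) = 1, the order of t divides 73 < 511; not primitive.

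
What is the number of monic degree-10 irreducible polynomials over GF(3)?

5880

x^(3^10) − x is the product of all monic irreducibles of degree dividing 10; Möbius inversion gives N = (1/10) Σ μ(10/d)·3^d.
Divisors of 10: 1, 2, 5, 10; μ(10/d) for each: 1, -1, -1, 1.
Σ = 3^1 − 3^2 − 3^5 + 3^10 = 58800.
N = 58800/10 = 5880.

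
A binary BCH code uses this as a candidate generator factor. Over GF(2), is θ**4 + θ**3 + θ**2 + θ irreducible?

Write f(θ) = θ**4 + θ**3 + θ**2 + θ.
Check for roots in GF(2): f(0) = 0 → root; f(1) = 0 → root.
f(0) = 0, so (θ) divides f(θ); f is reducible.

No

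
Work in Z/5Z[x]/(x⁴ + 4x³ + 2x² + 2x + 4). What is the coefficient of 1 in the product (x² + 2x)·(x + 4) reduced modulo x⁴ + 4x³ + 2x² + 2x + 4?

0

Multiply in Z/5Z[x]: (x² + 2x)·(x + 4) = x³ + x² + 3x.
Reduced: x³ + x² + 3x.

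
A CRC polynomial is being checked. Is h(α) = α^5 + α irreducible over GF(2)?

No

Check for roots in GF(2): h(0) = 0 → root; h(1) = 0 → root.
h(0) = 0, so (α) divides h(α); h is reducible.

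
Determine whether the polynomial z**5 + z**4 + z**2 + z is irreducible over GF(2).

Write g(z) = z**5 + z**4 + z**2 + z.
Check for roots in GF(2): g(0) = 0 → root; g(1) = 0 → root.
g(0) = 0, so (z) divides g(z); g is reducible.

No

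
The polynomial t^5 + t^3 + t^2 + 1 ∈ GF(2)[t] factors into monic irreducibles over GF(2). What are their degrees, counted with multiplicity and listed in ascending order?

Write f(t) = t^5 + t^3 + t^2 + 1.
Roots in GF(2): f(0) = 1; f(1) = 0 → root.
Linear factors from roots: (t + 1).
Complete factorization: f(t) = (t + 1)^3·(t^2 + t + 1).
Factor degrees with multiplicity: 1 + 1 + 1 + 2 = 5.

1, 1, 1, 2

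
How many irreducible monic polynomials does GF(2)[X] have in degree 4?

Gauss's count: N_{2}(4) = (1/4) Σ_{d|4} μ(4/d)·2^d.
Divisors of 4: 1, 2, 4; μ(4/d) for each: 0, -1, 1.
Σ = − 2^2 + 2^4 = 12.
N = 12/4 = 3.

3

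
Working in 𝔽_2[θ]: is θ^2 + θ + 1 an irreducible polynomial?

Write g(θ) = θ^2 + θ + 1.
Check for roots in 𝔽_2: g(0) = 1; g(1) = 1.
No roots. A degree-2 polynomial over a field with no linear factor is irreducible.

Yes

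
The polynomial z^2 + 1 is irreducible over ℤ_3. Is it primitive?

No

Write f(z) = z^2 + 1.
|GF(3^2)^×| = 3^2 − 1 = 8. Prime factorization: 8 = 2^3.
f is primitive ⇔ z has order 8 in GF(3)[z]/(f), i.e. z^(8/q) ≠ 1 for each prime q | 8.
z^(4) mod f = 1
Since z^(4) = 1, the order of z divides 4 < 8; not primitive.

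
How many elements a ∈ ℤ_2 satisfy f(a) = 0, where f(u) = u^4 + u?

2

Evaluate at each of the 2 elements of ℤ_2:
f(0) = 0 → root; f(1) = 0 → root.
Roots: {0, 1}.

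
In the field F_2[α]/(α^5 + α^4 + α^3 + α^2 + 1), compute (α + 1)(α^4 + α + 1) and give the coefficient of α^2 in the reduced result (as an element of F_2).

0

Multiply in F_2[α]: (α + 1)·(α^4 + α + 1) = α^5 + α^4 + α^2 + 1.
Reduce using α^5 ≡ α^4 + α^3 + α^2 + 1 (mod α^5 + α^4 + α^3 + α^2 + 1).
Reduced: α^3.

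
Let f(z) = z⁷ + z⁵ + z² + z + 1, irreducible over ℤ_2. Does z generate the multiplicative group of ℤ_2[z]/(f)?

Yes

|GF(2^7)^×| = 2^7 − 1 = 127. Prime factorization: 127 = 127.
f is primitive ⇔ z has order 127 in GF(2)[z]/(f), i.e. z^(127/q) ≠ 1 for each prime q | 127.
z^(1) mod f = z.
None equal 1, so z has full order 127; f is primitive.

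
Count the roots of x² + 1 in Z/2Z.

1

Write f(x) = x² + 1.
Evaluate at each of the 2 elements of Z/2Z:
f(0) = 1; f(1) = 0 → root.
Roots: {1}.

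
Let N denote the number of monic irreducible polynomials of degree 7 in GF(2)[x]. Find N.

18

x^(2^7) − x is the product of all monic irreducibles of degree dividing 7; Möbius inversion gives N = (1/7) Σ μ(7/d)·2^d.
Divisors of 7: 1, 7; μ(7/d) for each: -1, 1.
Σ = − 2^1 + 2^7 = 126.
N = 126/7 = 18.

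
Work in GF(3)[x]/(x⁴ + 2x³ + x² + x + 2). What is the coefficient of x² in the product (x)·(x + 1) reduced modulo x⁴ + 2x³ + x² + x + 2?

1

Multiply in GF(3)[x]: (x)·(x + 1) = x² + x.
Reduced: x² + x.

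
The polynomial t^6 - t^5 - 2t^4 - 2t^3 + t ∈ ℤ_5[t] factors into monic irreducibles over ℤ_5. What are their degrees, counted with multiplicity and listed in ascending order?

1, 2, 3

Write f(t) = t^6 - t^5 - 2t^4 - 2t^3 + t.
Roots in ℤ_5: f(0) = 0 → root; f(1) = 2; f(2) = 1; f(3) = 3; f(4) = 1.
Linear factors from roots: (t).
Complete factorization: f(t) = (t)·(t^2 + t + 1)·(t^3 - 2t^2 - t + 1).
Factor degrees with multiplicity: 1 + 2 + 3 = 6.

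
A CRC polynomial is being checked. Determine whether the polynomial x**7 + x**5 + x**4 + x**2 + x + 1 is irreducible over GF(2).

No

Write h(x) = x**7 + x**5 + x**4 + x**2 + x + 1.
Check for roots in GF(2): h(0) = 1; h(1) = 0 → root.
h(1) = 0, so (x − 1) divides h(x); h is reducible.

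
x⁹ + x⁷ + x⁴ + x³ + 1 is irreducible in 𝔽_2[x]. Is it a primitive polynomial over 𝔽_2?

No

Write f(x) = x⁹ + x⁷ + x⁴ + x³ + 1.
|GF(2^9)^×| = 2^9 − 1 = 511. Prime factorization: 511 = 7·73.
f is primitive ⇔ x has order 511 in GF(2)[x]/(f), i.e. x^(511/q) ≠ 1 for each prime q | 511.
x^(73) mod f = 1
x^(7) mod f = x⁷.
Since x^(73) = 1, the order of x divides 73 < 511; not primitive.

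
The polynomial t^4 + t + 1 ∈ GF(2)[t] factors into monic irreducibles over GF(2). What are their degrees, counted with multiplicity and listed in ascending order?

Write g(t) = t^4 + t + 1.
Roots in GF(2): g(0) = 1; g(1) = 1.
Complete factorization: g(t) = (t^4 + t + 1).
Factor degrees with multiplicity: 4 = 4.

4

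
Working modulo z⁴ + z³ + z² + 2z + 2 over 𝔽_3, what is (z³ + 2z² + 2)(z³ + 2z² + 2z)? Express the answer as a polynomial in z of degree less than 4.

2z^3 + 2

Multiply in 𝔽_3[z]: (z³ + 2z² + 2)·(z³ + 2z² + 2z) = z⁶ + z⁵ + z² + z.
Reduce using z⁴ ≡ 2z³ + 2z² + z + 1 (mod z⁴ + z³ + z² + 2z + 2).
Reduced: 2z³ + 2.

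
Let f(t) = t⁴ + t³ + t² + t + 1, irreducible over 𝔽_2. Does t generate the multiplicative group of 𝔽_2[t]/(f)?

|GF(2^4)^×| = 2^4 − 1 = 15. Prime factorization: 15 = 3·5.
f is primitive ⇔ t has order 15 in GF(2)[t]/(f), i.e. t^(15/q) ≠ 1 for each prime q | 15.
t^(5) mod f = 1
t^(3) mod f = t³.
Since t^(5) = 1, the order of t divides 5 < 15; not primitive.

No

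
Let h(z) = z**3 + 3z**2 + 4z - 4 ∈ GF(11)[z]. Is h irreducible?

Yes

Check each element of GF(11) for a root: h(0)=7, h(1)=4, h(2)=2, h(3)=7, h(4)=3, h(5)=7, h(6)=3, h(7)=8, h(8)=6, h(9)=3, h(10)=5.
No roots. A degree-3 polynomial over a field with no linear factor is irreducible.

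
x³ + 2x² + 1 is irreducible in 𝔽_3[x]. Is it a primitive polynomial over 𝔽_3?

Write f(x) = x³ + 2x² + 1.
|GF(3^3)^×| = 3^3 − 1 = 26. Prime factorization: 26 = 2·13.
f is primitive ⇔ x has order 26 in GF(3)[x]/(f), i.e. x^(26/q) ≠ 1 for each prime q | 26.
x^(13) mod f = 2.
x^(2) mod f = x².
None equal 1, so x has full order 26; f is primitive.

Yes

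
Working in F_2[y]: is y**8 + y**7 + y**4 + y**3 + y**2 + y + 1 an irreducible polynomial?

Yes

Write m(y) = y**8 + y**7 + y**4 + y**3 + y**2 + y + 1.
Check for roots in F_2: m(0) = 1; m(1) = 1.
No roots, so no linear factors.
Monic irreducibles of degree 2 over GF(2): y**2 + y + 1.
None of them divide m (all give nonzero remainder).
Monic irreducibles of degree 3 over GF(2): y**3 + y + 1, y**3 + y**2 + 1.
None of them divide m (all give nonzero remainder).
Monic irreducibles of degree 4 over GF(2): y**4 + y + 1, y**4 + y**3 + 1, y**4 + y**3 + y**2 + y + 1.
None of them divide m (all give nonzero remainder).
No irreducible factor of degree ≤ 4 exists, so m is irreducible over GF(2).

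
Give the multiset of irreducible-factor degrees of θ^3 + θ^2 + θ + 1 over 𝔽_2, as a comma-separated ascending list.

Write g(θ) = θ^3 + θ^2 + θ + 1.
Roots in 𝔽_2: g(0) = 1; g(1) = 0 → root.
Linear factors from roots: (θ + 1).
Complete factorization: g(θ) = (θ + 1)^3.
Factor degrees with multiplicity: 1 + 1 + 1 = 3.

1, 1, 1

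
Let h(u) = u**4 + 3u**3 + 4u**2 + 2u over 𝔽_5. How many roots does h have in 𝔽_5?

4

Evaluate at each of the 5 elements of 𝔽_5:
h(0) = 0 → root; h(1) = 0 → root; h(2) = 0 → root; h(3) = 4; h(4) = 0 → root.
Roots: {0, 1, 2, 4}.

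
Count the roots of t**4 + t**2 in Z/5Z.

Write h(t) = t**4 + t**2.
Evaluate at each of the 5 elements of Z/5Z:
h(0) = 0 → root; h(1) = 2; h(2) = 0 → root; h(3) = 0 → root; h(4) = 2.
Roots: {0, 2, 3}.

3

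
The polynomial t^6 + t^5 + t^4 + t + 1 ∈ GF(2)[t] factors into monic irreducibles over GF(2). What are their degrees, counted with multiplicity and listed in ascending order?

Write f(t) = t^6 + t^5 + t^4 + t + 1.
Roots in GF(2): f(0) = 1; f(1) = 1.
Complete factorization: f(t) = (t^6 + t^5 + t^4 + t + 1).
Factor degrees with multiplicity: 6 = 6.

6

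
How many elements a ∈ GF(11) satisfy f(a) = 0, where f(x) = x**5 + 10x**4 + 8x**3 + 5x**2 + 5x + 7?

Evaluate at each of the 11 elements of GF(11):
f(0) = 7; f(1) = 3; f(2) = 7; f(3) = 5; f(4) = 1; f(5) = 5; f(6) = 10; f(7) = 2; f(8) = 3; f(9) = 4; f(10) = 8.
No element is a root.

0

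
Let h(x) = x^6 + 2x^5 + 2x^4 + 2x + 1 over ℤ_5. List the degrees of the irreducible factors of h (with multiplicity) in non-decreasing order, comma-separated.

1, 1, 4

Roots in ℤ_5: h(0) = 1; h(1) = 3; h(2) = 0 → root; h(3) = 4; h(4) = 0 → root.
Linear factors from roots: (x + 3), (x + 1).
Complete factorization: h(x) = (x + 1)·(x + 3)·(x^4 + 3x^3 + 2x^2 + 3x + 2).
Factor degrees with multiplicity: 1 + 1 + 4 = 6.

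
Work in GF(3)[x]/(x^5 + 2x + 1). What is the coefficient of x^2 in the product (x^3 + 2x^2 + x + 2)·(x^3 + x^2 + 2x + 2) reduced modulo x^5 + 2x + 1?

Multiply in GF(3)[x]: (x^3 + 2x^2 + x + 2)·(x^3 + x^2 + 2x + 2) = x^6 + 2x^4 + 2x^2 + 1.
Reduce using x^5 ≡ x + 2 (mod x^5 + 2x + 1).
Reduced: 2x^4 + 2x + 1.

0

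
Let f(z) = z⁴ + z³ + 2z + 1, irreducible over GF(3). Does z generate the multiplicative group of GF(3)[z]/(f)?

No

|GF(3^4)^×| = 3^4 − 1 = 80. Prime factorization: 80 = 2^4·5.
f is primitive ⇔ z has order 80 in GF(3)[z]/(f), i.e. z^(80/q) ≠ 1 for each prime q | 80.
z^(40) mod f = 1
z^(16) mod f = 2z² + z + 1.
Since z^(40) = 1, the order of z divides 40 < 80; not primitive.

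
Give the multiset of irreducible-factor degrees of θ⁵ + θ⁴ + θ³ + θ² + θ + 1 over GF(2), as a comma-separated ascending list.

1, 2, 2

Write g(θ) = θ⁵ + θ⁴ + θ³ + θ² + θ + 1.
Roots in GF(2): g(0) = 1; g(1) = 0 → root.
Linear factors from roots: (θ + 1).
Complete factorization: g(θ) = (θ + 1)·(θ² + θ + 1)^2.
Factor degrees with multiplicity: 1 + 2 + 2 = 5.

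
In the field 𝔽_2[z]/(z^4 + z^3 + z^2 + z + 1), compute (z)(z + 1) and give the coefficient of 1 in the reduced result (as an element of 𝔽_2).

Multiply in 𝔽_2[z]: (z)·(z + 1) = z^2 + z.
Reduced: z^2 + z.

0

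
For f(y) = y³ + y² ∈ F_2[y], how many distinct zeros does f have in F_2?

2

Evaluate at each of the 2 elements of F_2:
f(0) = 0 → root; f(1) = 0 → root.
Roots: {0, 1}.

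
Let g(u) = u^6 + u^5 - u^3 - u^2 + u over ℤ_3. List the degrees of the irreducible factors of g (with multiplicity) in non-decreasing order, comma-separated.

Roots in ℤ_3: g(0) = 0 → root; g(1) = 1; g(2) = 2.
Linear factors from roots: (u).
Complete factorization: g(u) = (u)·(u^2 + 1)·(u^3 + u^2 - u + 1).
Factor degrees with multiplicity: 1 + 2 + 3 = 6.

1, 2, 3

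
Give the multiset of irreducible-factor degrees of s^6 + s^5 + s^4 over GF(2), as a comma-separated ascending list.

1, 1, 1, 1, 2

Write g(s) = s^6 + s^5 + s^4.
Roots in GF(2): g(0) = 0 → root; g(1) = 1.
Linear factors from roots: (s).
Complete factorization: g(s) = (s)^4·(s^2 + s + 1).
Factor degrees with multiplicity: 1 + 1 + 1 + 1 + 2 = 6.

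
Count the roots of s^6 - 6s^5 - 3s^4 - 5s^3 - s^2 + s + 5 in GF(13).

Write g(s) = s^6 - 6s^5 - 3s^4 - 5s^3 - s^2 + s + 5.
Evaluate at each of the 13 elements of GF(13):
g(0) = 5; g(1) = 5; g(2) = 8; g(3) = 10; g(4) = 3; g(5) = 2; g(6) = 12; g(7) = 0 → root; g(8) = 2; g(9) = 1; g(10) = 5; g(11) = 0 → root; g(12) = 12.
Roots: {7, 11}.

2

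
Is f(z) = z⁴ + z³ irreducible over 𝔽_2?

Check for roots in 𝔽_2: f(0) = 0 → root; f(1) = 0 → root.
f(0) = 0, so (z) divides f(z); f is reducible.

No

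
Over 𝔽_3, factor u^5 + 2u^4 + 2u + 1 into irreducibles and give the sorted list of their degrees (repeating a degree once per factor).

Write h(u) = u^5 + 2u^4 + 2u + 1.
Roots in 𝔽_3: h(0) = 1; h(1) = 0 → root; h(2) = 0 → root.
Linear factors from roots: (u + 2), (u + 1).
Complete factorization: h(u) = (u + 1)·(u + 2)^2·(u^2 + 1).
Factor degrees with multiplicity: 1 + 1 + 1 + 2 = 5.

1, 1, 1, 2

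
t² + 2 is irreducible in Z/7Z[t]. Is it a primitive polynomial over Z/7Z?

No

Write f(t) = t² + 2.
|GF(7^2)^×| = 7^2 − 1 = 48. Prime factorization: 48 = 2^4·3.
f is primitive ⇔ t has order 48 in GF(7)[t]/(f), i.e. t^(48/q) ≠ 1 for each prime q | 48.
t^(24) mod f = 1
t^(16) mod f = 4.
Since t^(24) = 1, the order of t divides 24 < 48; not primitive.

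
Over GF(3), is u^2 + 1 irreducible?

Yes

Write h(u) = u^2 + 1.
Check for roots in GF(3): h(0) = 1; h(1) = 2; h(2) = 2.
No roots. A degree-2 polynomial over a field with no linear factor is irreducible.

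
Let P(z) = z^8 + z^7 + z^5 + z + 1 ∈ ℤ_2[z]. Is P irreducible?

Yes

Check for roots in ℤ_2: P(0) = 1; P(1) = 1.
No roots, so no linear factors.
Monic irreducibles of degree 2 over GF(2): z^2 + z + 1.
None of them divide P (all give nonzero remainder).
Monic irreducibles of degree 3 over GF(2): z^3 + z + 1, z^3 + z^2 + 1.
None of them divide P (all give nonzero remainder).
Monic irreducibles of degree 4 over GF(2): z^4 + z + 1, z^4 + z^3 + 1, z^4 + z^3 + z^2 + z + 1.
None of them divide P (all give nonzero remainder).
No irreducible factor of degree ≤ 4 exists, so P is irreducible over GF(2).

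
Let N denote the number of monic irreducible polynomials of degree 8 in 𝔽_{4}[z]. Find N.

Gauss's count: N_{4}(8) = (1/8) Σ_{d|8} μ(8/d)·4^d.
Divisors of 8: 1, 2, 4, 8; μ(8/d) for each: 0, 0, -1, 1.
Σ = − 4^4 + 4^8 = 65280.
N = 65280/8 = 8160.

8160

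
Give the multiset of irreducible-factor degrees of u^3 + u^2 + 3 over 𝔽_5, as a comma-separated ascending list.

Write f(u) = u^3 + u^2 + 3.
Roots in 𝔽_5: f(0) = 3; f(1) = 0 → root; f(2) = 0 → root; f(3) = 4; f(4) = 3.
Linear factors from roots: (u + 4), (u + 3).
Complete factorization: f(u) = (u + 3)·(u + 4)^2.
Factor degrees with multiplicity: 1 + 1 + 1 = 3.

1, 1, 1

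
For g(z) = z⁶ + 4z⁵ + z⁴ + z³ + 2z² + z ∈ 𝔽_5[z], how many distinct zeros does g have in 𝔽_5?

3

Evaluate at each of the 5 elements of 𝔽_5:
g(0) = 0 → root; g(1) = 0 → root; g(2) = 1; g(3) = 0 → root; g(4) = 3.
Roots: {0, 1, 3}.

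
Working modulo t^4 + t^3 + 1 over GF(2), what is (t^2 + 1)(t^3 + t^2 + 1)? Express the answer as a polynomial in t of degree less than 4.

t^3 + t + 1

Multiply in GF(2)[t]: (t^2 + 1)·(t^3 + t^2 + 1) = t^5 + t^4 + t^3 + 1.
Reduce using t^4 ≡ t^3 + 1 (mod t^4 + t^3 + 1).
Reduced: t^3 + t + 1.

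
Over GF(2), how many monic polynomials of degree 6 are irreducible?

9

By the necklace-counting formula, N_2(6) = (1/6) Σ_{d|6} μ(6/d)·2^d.
Divisors of 6: 1, 2, 3, 6; μ(6/d) for each: 1, -1, -1, 1.
Σ = 2^1 − 2^2 − 2^3 + 2^6 = 54.
N = 54/6 = 9.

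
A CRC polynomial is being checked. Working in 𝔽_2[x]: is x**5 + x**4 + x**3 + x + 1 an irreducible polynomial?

Yes

Write g(x) = x**5 + x**4 + x**3 + x + 1.
Check for roots in 𝔽_2: g(0) = 1; g(1) = 1.
No roots, so no linear factors.
Monic irreducibles of degree 2 over GF(2): x**2 + x + 1.
None of them divide g (all give nonzero remainder).
No irreducible factor of degree ≤ 2 exists, so g is irreducible over GF(2).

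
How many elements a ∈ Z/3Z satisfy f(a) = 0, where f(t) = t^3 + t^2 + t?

2

Evaluate at each of the 3 elements of Z/3Z:
f(0) = 0 → root; f(1) = 0 → root; f(2) = 2.
Roots: {0, 1}.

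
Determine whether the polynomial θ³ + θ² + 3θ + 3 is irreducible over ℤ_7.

No

Write m(θ) = θ³ + θ² + 3θ + 3.
Check for roots in ℤ_7: m(0) = 3; m(1) = 1; m(2) = 0 → root; m(3) = 6; m(4) = 4; m(5) = 0 → root; m(6) = 0 → root.
m(2) = 0, so (θ − 2) divides m(θ); m is reducible.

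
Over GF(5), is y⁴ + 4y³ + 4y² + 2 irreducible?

Write m(y) = y⁴ + 4y³ + 4y² + 2.
Check for roots in GF(5): m(0) = 2; m(1) = 1; m(2) = 1; m(3) = 2; m(4) = 3.
No roots, so no linear factors.
Degree-2 irreducible divisors: test the 10 monic irreducibles of degree 2 over GF(5).
None of them divide m (all give nonzero remainder).
No irreducible factor of degree ≤ 2 exists, so m is irreducible over GF(5).

Yes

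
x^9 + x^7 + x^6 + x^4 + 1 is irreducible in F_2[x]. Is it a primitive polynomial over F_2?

Yes

Write f(x) = x^9 + x^7 + x^6 + x^4 + 1.
|GF(2^9)^×| = 2^9 − 1 = 511. Prime factorization: 511 = 7·73.
f is primitive ⇔ x has order 511 in GF(2)[x]/(f), i.e. x^(511/q) ≠ 1 for each prime q | 511.
x^(73) mod f = x^8 + x^7 + x^5 + x^2 + x + 1.
x^(7) mod f = x^7.
None equal 1, so x has full order 511; f is primitive.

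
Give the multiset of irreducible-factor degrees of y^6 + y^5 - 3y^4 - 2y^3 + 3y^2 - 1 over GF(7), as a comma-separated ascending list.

Write g(y) = y^6 + y^5 - 3y^4 - 2y^3 + 3y^2 - 1.
Complete factorization: g(y) = (y^6 + y^5 - 3y^4 - 2y^3 + 3y^2 - 1).
Factor degrees with multiplicity: 6 = 6.

6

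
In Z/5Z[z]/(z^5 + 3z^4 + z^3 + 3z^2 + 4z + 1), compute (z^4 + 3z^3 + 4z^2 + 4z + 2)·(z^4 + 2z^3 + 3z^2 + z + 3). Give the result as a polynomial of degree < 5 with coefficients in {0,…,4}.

Multiply in Z/5Z[z]: (z^4 + 3z^3 + 4z^2 + 4z + 2)·(z^4 + 2z^3 + 3z^2 + z + 3) = z^8 + 3z^6 + 2z^5 + 3z^4 + 4z^3 + 2z^2 + 4z + 1.
Reduce using z^5 ≡ 2z^4 + 4z^3 + 2z^2 + z + 4 (mod z^5 + 3z^4 + z^3 + 3z^2 + 4z + 1).
Reduced: 3z^3 + 4z^2 + 2z + 2.

3z^3 + 4z^2 + 2z + 2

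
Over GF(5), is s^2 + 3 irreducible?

Write h(s) = s^2 + 3.
Check for roots in GF(5): h(0) = 3; h(1) = 4; h(2) = 2; h(3) = 2; h(4) = 4.
No roots. A degree-2 polynomial over a field with no linear factor is irreducible.

Yes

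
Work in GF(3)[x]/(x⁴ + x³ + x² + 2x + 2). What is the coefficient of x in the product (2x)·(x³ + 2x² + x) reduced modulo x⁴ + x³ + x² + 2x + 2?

Multiply in GF(3)[x]: (2x)·(x³ + 2x² + x) = 2x⁴ + x³ + 2x².
Reduce using x⁴ ≡ 2x³ + 2x² + x + 1 (mod x⁴ + x³ + x² + 2x + 2).
Reduced: 2x³ + 2x + 2.

2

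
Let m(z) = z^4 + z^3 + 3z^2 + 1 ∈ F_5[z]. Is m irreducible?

Check for roots in F_5: m(0) = 1; m(1) = 1; m(2) = 2; m(3) = 1; m(4) = 4.
No roots, so no linear factors.
Degree-2 irreducible divisors: test the 10 monic irreducibles of degree 2 over GF(5).
None of them divide m (all give nonzero remainder).
No irreducible factor of degree ≤ 2 exists, so m is irreducible over GF(5).

Yes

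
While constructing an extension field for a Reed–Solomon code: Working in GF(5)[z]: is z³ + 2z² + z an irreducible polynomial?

No

Write m(z) = z³ + 2z² + z.
Check for roots in GF(5): m(0) = 0 → root; m(1) = 4; m(2) = 3; m(3) = 3; m(4) = 0 → root.
m(0) = 0, so (z) divides m(z); m is reducible.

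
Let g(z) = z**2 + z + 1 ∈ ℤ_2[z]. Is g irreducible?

Check for roots in ℤ_2: g(0) = 1; g(1) = 1.
No roots. A degree-2 polynomial over a field with no linear factor is irreducible.

Yes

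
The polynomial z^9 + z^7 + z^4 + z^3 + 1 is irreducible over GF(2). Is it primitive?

Write f(z) = z^9 + z^7 + z^4 + z^3 + 1.
|GF(2^9)^×| = 2^9 − 1 = 511. Prime factorization: 511 = 7·73.
f is primitive ⇔ z has order 511 in GF(2)[z]/(f), i.e. z^(511/q) ≠ 1 for each prime q | 511.
z^(73) mod f = 1
z^(7) mod f = z^7.
Since z^(73) = 1, the order of z divides 73 < 511; not primitive.

No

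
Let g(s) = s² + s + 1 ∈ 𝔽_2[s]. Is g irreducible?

Yes

Check for roots in 𝔽_2: g(0) = 1; g(1) = 1.
No roots. A degree-2 polynomial over a field with no linear factor is irreducible.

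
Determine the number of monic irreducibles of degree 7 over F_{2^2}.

The number of monic irreducibles of degree 7 over GF(4) is (1/7)·Σ_{d∣7} μ(7/d) 4^d.
Divisors of 7: 1, 7; μ(7/d) for each: -1, 1.
Σ = − 4^1 + 4^7 = 16380.
N = 16380/7 = 2340.

2340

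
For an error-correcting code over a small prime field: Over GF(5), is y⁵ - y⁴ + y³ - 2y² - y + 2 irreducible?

Write m(y) = y⁵ - y⁴ + y³ - 2y² - y + 2.
Check for roots in GF(5): m(0) = 2; m(1) = 0 → root; m(2) = 1; m(3) = 0 → root; m(4) = 3.
m(1) = 0, so (y − 1) divides m(y); m is reducible.

No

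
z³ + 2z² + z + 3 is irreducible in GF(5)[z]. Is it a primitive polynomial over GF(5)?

Yes

Write f(z) = z³ + 2z² + z + 3.
|GF(5^3)^×| = 5^3 − 1 = 124. Prime factorization: 124 = 2^2·31.
f is primitive ⇔ z has order 124 in GF(5)[z]/(f), i.e. z^(124/q) ≠ 1 for each prime q | 124.
z^(62) mod f = 4.
z^(4) mod f = 3z² + 4z + 1.
None equal 1, so z has full order 124; f is primitive.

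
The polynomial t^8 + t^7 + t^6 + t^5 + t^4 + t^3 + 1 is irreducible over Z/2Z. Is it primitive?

No

Write f(t) = t^8 + t^7 + t^6 + t^5 + t^4 + t^3 + 1.
|GF(2^8)^×| = 2^8 − 1 = 255. Prime factorization: 255 = 3·5·17.
f is primitive ⇔ t has order 255 in GF(2)[t]/(f), i.e. t^(255/q) ≠ 1 for each prime q | 255.
t^(85) mod f = 1
t^(51) mod f = t^7 + t^5 + t^3 + t^2 + 1.
t^(15) mod f = t^7 + t^6 + t^3 + t + 1.
Since t^(85) = 1, the order of t divides 85 < 255; not primitive.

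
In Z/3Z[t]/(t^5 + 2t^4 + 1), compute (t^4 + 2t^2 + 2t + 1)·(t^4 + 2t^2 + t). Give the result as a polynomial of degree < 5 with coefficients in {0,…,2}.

t^4 + 2t^3 + 2t + 1

Multiply in Z/3Z[t]: (t^4 + 2t^2 + 2t + 1)·(t^4 + 2t^2 + t) = t^8 + t^6 + 2t^4 + t^2 + t.
Reduce using t^5 ≡ t^4 + 2 (mod t^5 + 2t^4 + 1).
Reduced: t^4 + 2t^3 + 2t + 1.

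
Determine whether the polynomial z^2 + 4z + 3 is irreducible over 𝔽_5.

Write h(z) = z^2 + 4z + 3.
Check for roots in 𝔽_5: h(0) = 3; h(1) = 3; h(2) = 0 → root; h(3) = 4; h(4) = 0 → root.
h(2) = 0, so (z − 2) divides h(z); h is reducible.

No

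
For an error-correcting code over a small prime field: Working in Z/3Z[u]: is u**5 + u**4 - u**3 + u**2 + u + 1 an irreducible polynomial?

Write f(u) = u**5 + u**4 - u**3 + u**2 + u + 1.
Check for roots in Z/3Z: f(0) = 1; f(1) = 1; f(2) = 2.
No roots, so no linear factors.
Monic irreducibles of degree 2 over GF(3): u**2 + 1, u**2 + u - 1, u**2 - u - 1.
None of them divide f (all give nonzero remainder).
No irreducible factor of degree ≤ 2 exists, so f is irreducible over GF(3).

Yes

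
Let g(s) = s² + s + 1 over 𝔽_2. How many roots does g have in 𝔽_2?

Evaluate at each of the 2 elements of 𝔽_2:
g(0) = 1; g(1) = 1.
No element is a root.

0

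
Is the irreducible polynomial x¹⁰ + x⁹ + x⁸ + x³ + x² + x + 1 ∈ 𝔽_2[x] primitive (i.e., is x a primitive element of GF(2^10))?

Write f(x) = x¹⁰ + x⁹ + x⁸ + x³ + x² + x + 1.
|GF(2^10)^×| = 2^10 − 1 = 1023. Prime factorization: 1023 = 3·11·31.
f is primitive ⇔ x has order 1023 in GF(2)[x]/(f), i.e. x^(1023/q) ≠ 1 for each prime q | 1023.
x^(341) mod f = 1
x^(93) mod f = x⁷ + x⁶ + x⁵.
x^(33) mod f = x² + x.
Since x^(341) = 1, the order of x divides 341 < 1023; not primitive.

No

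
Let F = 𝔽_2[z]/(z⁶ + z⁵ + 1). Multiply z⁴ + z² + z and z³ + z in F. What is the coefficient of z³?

1

Multiply in 𝔽_2[z]: (z⁴ + z² + z)·(z³ + z) = z⁷ + z⁴ + z³ + z².
Reduce using z⁶ ≡ z⁵ + 1 (mod z⁶ + z⁵ + 1).
Reduced: z⁵ + z⁴ + z³ + z² + z + 1.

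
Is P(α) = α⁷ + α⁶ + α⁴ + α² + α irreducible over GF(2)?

Check for roots in GF(2): P(0) = 0 → root; P(1) = 1.
P(0) = 0, so (α) divides P(α); P is reducible.

No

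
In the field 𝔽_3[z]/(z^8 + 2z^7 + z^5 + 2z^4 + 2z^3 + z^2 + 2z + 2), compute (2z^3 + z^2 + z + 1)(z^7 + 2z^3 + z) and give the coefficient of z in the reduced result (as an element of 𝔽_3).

Multiply in 𝔽_3[z]: (2z^3 + z^2 + z + 1)·(z^7 + 2z^3 + z) = 2z^10 + z^9 + z^8 + z^7 + z^6 + 2z^5 + z^4 + z^2 + z.
Reduce using z^8 ≡ z^7 + 2z^5 + z^4 + z^3 + 2z^2 + z + 1 (mod z^8 + 2z^7 + z^5 + 2z^4 + 2z^3 + z^2 + 2z + 2).
Reduced: 2z^2 + 2z + 1.

2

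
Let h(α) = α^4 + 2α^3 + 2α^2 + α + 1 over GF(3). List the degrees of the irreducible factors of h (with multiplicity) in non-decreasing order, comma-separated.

2, 2

Roots in GF(3): h(0) = 1; h(1) = 1; h(2) = 1.
Complete factorization: h(α) = (α^2 + α + 2)^2.
Factor degrees with multiplicity: 2 + 2 = 4.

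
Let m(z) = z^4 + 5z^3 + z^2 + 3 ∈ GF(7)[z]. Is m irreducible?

No

Check for roots in GF(7): m(0) = 3; m(1) = 3; m(2) = 0 → root; m(3) = 4; m(4) = 0 → root; m(5) = 4; m(6) = 0 → root.
m(2) = 0, so (z − 2) divides m(z); m is reducible.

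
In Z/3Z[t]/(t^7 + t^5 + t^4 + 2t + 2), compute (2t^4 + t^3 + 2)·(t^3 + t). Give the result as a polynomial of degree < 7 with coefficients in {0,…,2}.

t^6 + 2t^4 + 2t^3 + t + 2

Multiply in Z/3Z[t]: (2t^4 + t^3 + 2)·(t^3 + t) = 2t^7 + t^6 + 2t^5 + t^4 + 2t^3 + 2t.
Reduce using t^7 ≡ 2t^5 + 2t^4 + t + 1 (mod t^7 + t^5 + t^4 + 2t + 2).
Reduced: t^6 + 2t^4 + 2t^3 + t + 2.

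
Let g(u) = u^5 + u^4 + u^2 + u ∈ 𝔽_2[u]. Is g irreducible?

No

Check for roots in 𝔽_2: g(0) = 0 → root; g(1) = 0 → root.
g(0) = 0, so (u) divides g(u); g is reducible.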